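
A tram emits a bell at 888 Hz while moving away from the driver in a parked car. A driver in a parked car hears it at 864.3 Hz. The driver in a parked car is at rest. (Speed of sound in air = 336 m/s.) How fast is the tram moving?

9.2 m/s

f' = f · v/(v + v_s) ⇒ v_s = v · |1 − f/f'|.
v_s = 336 × |1 − 888/864.3| = 336 × 0.02742 ≈ 9.2 m/s.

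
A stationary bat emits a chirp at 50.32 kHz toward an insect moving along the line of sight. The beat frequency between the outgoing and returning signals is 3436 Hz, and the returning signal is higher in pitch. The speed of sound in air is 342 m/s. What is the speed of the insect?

11.3 m/s

Double Doppler shift off a moving reflector: f₂ = f₀ · (v + u)/(v − u) (u > 0 toward emitter).
Returning signal is higher, so f₂ = f₀ + Δf = 50320 + 3436 = 53756 Hz.
Rearranging, u = v · (f₂ − f₀)/(f₂ + f₀) = 342 × 3436/104076 ≈ 11.3 m/s.
So the insect is moving at 11.3 m/s toward the emitter.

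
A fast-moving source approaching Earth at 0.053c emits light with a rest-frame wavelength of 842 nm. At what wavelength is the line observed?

798.5 nm

Relativistic Doppler for wavelength: λ' = λ₀ · √((1 − β)/(1 + β)).
λ' = 842 × √(0.9470/1.0530) = 842 × 0.94833 ≈ 798.5 nm.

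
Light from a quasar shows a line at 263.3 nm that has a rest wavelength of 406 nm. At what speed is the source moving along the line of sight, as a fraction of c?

0.408c

λ'/λ₀ = 0.6485 < 1 (blueshift), so the source is approaching.
λ'/λ₀ = √((1 − β)/(1 + β)) for an approaching source ⇒ β = (1 − r²)/(1 + r²) with r = λ'/λ₀.
β = (1 − 0.4206)/(1 + 0.4206) ≈ 0.408.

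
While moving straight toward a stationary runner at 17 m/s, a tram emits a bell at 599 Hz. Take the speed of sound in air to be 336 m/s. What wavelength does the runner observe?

53.3 cm

Moving source, stationary observer: f' = f · v/(v − v_s) since the source is approaching.
f' = 599 × 336/(336 − 17) ≈ 631 Hz.
λ' = v/f' = 336/630.922 ≈ 53.3 cm.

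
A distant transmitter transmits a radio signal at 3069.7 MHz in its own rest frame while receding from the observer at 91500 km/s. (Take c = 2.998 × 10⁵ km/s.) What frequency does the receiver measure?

β = v/c = 91500/299800 = 0.3052.
Relativistic Doppler for frequency: f' = f₀ · √((1 − β)/(1 + β)).
f' = 3069.7 × √(0.6948/1.3052) = 3069.7 × 0.72961 ≈ 2239.7 MHz.

2239.7 MHz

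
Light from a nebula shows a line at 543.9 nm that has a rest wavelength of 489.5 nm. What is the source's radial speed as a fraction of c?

λ'/λ₀ = 1.1111 > 1 (redshift), so the source is receding.
λ'/λ₀ = √((1 + β)/(1 − β)) for a receding source ⇒ β = (r² − 1)/(r² + 1) with r = λ'/λ₀.
β = (1.2346 − 1)/(1.2346 + 1) ≈ 0.105.

0.105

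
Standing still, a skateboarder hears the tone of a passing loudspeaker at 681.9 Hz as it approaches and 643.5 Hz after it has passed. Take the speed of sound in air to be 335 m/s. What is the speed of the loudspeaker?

9.7 m/s

f₁/f₂ = (v + v_s)/(v − v_s), so v_s = v · (f₁ − f₂)/(f₁ + f₂).
v_s = 335 × (681.9 − 643.5)/(681.9 + 643.5) = 335 × 38.4/1325.4 ≈ 9.7 m/s.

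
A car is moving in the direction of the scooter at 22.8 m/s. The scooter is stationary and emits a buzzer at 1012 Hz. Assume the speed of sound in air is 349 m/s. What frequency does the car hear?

Only the observer moves, toward the source, so f' = f · (v + v_o)/v.
f' = 1012 × (349 + 22.8)/349 = 1012 × 371.8/349 ≈ 1078 Hz.

1078 Hz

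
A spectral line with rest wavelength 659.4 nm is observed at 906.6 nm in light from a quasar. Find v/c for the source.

0.308

λ'/λ₀ = 1.3749 > 1 (redshift), so the source is receding.
λ'/λ₀ = √((1 + β)/(1 − β)) for a receding source ⇒ β = (r² − 1)/(r² + 1) with r = λ'/λ₀.
β = (1.8903 − 1)/(1.8903 + 1) ≈ 0.308.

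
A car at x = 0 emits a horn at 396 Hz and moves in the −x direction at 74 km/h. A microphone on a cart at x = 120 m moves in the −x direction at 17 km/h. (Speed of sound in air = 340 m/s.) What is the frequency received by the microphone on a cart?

379 Hz

74 km/h = 20.56 m/s; 17 km/h = 4.722 m/s.
The observer lies on the +x side, so the source is heading away from the observer and the observer is heading toward the source.
Both move, so f' = f · (v + v_o)/(v + v_s).
f' = 396 × (340 + 4.722)/(340 + 20.56) = 396 × 344.72/360.56 ≈ 379 Hz.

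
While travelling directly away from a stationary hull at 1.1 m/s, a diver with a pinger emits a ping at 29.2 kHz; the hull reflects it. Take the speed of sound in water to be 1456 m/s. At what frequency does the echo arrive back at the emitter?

The hull receives the sound from a moving source: f₁ = f₀ · v/(v + v_e) = 29.2 × 1456/1457.1 ≈ 29.2 kHz.
On the return leg the diver with a pinger is a moving observer: f₂ = f₁ · (v − v_e)/v = 29.2 × 1454.9/1456 ≈ 29.2 kHz.
Equivalently f₂ = f₀ · (v − v_e)/(v + v_e).

29.2 kHz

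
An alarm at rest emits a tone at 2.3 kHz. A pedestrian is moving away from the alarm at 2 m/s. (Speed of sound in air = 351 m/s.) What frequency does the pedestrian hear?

2.29 kHz

Only the observer moves, away from the source, so f' = f · (v − v_o)/v.
f' = 2.3 × (351 − 2)/351 = 2.3 × 349/351 ≈ 2.29 kHz.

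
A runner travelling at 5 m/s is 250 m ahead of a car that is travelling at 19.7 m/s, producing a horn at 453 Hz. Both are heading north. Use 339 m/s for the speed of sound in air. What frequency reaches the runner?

The runner is ahead, so the car is moving toward it while the runner is moving away from the car.
With source approaching and observer receding, f' = f · (v − v_o)/(v − v_s).
f' = 453 × (339 − 5)/(339 − 19.7) = 453 × 334/319.3 ≈ 474 Hz.

474 Hz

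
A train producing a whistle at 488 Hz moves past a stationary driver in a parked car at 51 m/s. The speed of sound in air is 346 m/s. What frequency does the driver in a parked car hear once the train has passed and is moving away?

425 Hz

Receding: f₂ = f · v/(v + v_s) = 488 × 346/397 ≈ 425 Hz.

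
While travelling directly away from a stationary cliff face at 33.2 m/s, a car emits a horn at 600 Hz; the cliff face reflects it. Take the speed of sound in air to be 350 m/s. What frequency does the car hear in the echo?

The cliff face receives the sound from a moving source: f₁ = f₀ · v/(v + v_e) = 600 × 350/383.2 ≈ 548 Hz.
On the return leg the car is a moving observer: f₂ = f₁ · (v − v_e)/v = 548 × 316.8/350 ≈ 496 Hz.

496 Hz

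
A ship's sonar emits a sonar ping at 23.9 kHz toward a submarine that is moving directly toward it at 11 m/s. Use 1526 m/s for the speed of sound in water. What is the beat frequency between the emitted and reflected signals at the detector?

347 Hz

The submarine first receives the wave as a moving observer: f₁ = f₀ · (v + u)/v = 23.9 × (1526 + 11)/1526 ≈ 24.072 kHz.
The reflection then acts as a moving source: f₂ = f₁ · v/(v − u) ≈ 24.247 kHz.
Beat frequency (with f₀ = 23900 Hz): |f₂ − f₀| = 2u·f₀/(v − u) = 2 × 11 × 23900/1515 ≈ 347 Hz.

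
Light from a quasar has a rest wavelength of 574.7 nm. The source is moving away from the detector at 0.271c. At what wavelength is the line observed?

Relativistic Doppler for wavelength: λ' = λ₀ · √((1 + β)/(1 − β)).
λ' = 574.7 × √(1.2710/0.7290) = 574.7 × 1.32041 ≈ 758.8 nm.

758.8 nm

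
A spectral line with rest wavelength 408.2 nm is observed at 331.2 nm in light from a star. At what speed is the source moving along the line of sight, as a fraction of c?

λ'/λ₀ = 0.8114 < 1 (blueshift), so the source is approaching.
λ'/λ₀ = √((1 − β)/(1 + β)) for an approaching source ⇒ β = (1 − r²)/(1 + r²) with r = λ'/λ₀.
β = (1 − 0.6583)/(1 + 0.6583) ≈ 0.206.

0.206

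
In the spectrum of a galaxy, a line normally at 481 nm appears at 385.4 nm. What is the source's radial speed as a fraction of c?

λ'/λ₀ = 0.8012 < 1 (blueshift), so the source is approaching.
λ'/λ₀ = √((1 − β)/(1 + β)) for an approaching source ⇒ β = (1 − r²)/(1 + r²) with r = λ'/λ₀.
β = (1 − 0.6420)/(1 + 0.6420) ≈ 0.218.

0.218c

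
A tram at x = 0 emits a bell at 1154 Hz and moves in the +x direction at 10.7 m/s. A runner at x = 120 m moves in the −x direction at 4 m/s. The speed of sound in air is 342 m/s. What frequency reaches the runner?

The observer lies on the +x side, so the source is heading toward the observer and the observer is heading toward the source.
With source approaching and observer approaching, f' = f · (v + v_o)/(v − v_s).
f' = 1154 × (342 + 4)/(342 − 10.7) = 1154 × 346/331.3 ≈ 1205 Hz.

1205 Hz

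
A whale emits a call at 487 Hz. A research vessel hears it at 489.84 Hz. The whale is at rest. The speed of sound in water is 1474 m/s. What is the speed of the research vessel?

f' > f, so the research vessel is approaching.
f' = f · (v + v_o)/v ⇒ v_o = v · |f'/f − 1|.
v_o = 1474 × |489.84/487 − 1| = 1474 × 0.005832 ≈ 8.6 m/s.

8.6 m/s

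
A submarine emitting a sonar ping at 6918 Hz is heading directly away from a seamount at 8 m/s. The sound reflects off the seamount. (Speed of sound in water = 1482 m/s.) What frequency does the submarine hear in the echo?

The seamount receives the sound from a moving source: f₁ = f₀ · v/(v + v_e) = 6918 × 1482/1490 ≈ 6881 Hz.
On the return leg the submarine is a moving observer: f₂ = f₁ · (v − v_e)/v = 6881 × 1474/1482 ≈ 6844 Hz.

6844 Hz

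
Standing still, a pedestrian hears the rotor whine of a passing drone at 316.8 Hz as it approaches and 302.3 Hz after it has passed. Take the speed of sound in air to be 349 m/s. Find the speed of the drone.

8.2 m/s

f₁/f₂ = (v + v_s)/(v − v_s), so v_s = v · (f₁ − f₂)/(f₁ + f₂).
v_s = 349 × (316.8 − 302.3)/(316.8 + 302.3) = 349 × 14.5/619.1 ≈ 8.2 m/s.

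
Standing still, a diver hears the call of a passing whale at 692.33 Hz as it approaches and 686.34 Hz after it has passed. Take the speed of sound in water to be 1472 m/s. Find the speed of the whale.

6.4 m/s

f₁/f₂ = (v + v_s)/(v − v_s), so v_s = v · (f₁ − f₂)/(f₁ + f₂).
v_s = 1472 × (692.33 − 686.34)/(692.33 + 686.34) = 1472 × 5.99/1378.67 ≈ 6.4 m/s.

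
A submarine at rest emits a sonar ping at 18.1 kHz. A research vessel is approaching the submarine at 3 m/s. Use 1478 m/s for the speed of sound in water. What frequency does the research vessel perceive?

Only the observer moves, toward the source, so f' = f · (v + v_o)/v.
f' = 18.1 × (1478 + 3)/1478 = 18.1 × 1481/1478 ≈ 18.14 kHz.

18.14 kHz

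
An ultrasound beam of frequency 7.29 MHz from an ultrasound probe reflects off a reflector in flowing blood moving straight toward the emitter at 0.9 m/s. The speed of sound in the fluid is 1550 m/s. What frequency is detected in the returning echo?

7.298 MHz

At the reflector in flowing blood (a moving observer), f₁ = f₀ · (v + u)/v = 7.29 × 1550.9/1550 ≈ 7.294 MHz.
The reflection then acts as a moving source: f₂ = f₁ · v/(v − u) ≈ 7.298 MHz.
Equivalently f₂ = f₀ · (v + u)/(v − u).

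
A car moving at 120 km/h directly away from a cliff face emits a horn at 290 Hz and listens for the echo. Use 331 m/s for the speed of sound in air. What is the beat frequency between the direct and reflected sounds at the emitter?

53.1 Hz

120 km/h = 33.33 m/s.
The cliff face receives the sound from a moving source: f₁ = f₀ · v/(v + v_e) = 290 × 331/364.33 ≈ 263.5 Hz.
On the return leg the car is a moving observer: f₂ = f₁ · (v − v_e)/v = 263.5 × 297.67/331 ≈ 236.9 Hz.
Beat against the emitted tone: |f₂ − f₀| = 2v_e·f₀/(v + v_e) = 2 × 33.33 × 290/364.33 ≈ 53.1 Hz.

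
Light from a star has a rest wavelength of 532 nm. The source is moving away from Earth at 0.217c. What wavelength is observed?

Relativistic Doppler for wavelength: λ' = λ₀ · √((1 + β)/(1 − β)).
λ' = 532 × √(1.2170/0.7830) = 532 × 1.24671 ≈ 663.2 nm.

663.2 nm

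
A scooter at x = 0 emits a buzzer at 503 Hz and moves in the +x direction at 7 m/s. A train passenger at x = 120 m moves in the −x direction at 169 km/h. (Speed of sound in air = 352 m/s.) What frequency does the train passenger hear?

169 km/h = 46.94 m/s.
The observer lies on the +x side, so the source is heading toward the observer and the observer is heading toward the source.
General Doppler shift: f' = f · (v + v_o)/(v − v_s).
f' = 503 × (352 + 46.94)/(352 − 7) = 503 × 398.94/345 ≈ 582 Hz.

582 Hz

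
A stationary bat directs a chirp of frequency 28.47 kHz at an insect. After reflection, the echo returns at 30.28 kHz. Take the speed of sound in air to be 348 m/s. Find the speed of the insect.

10.7 m/s

Double Doppler shift off a moving reflector: f₂ = f₀ · (v + u)/(v − u) (u > 0 toward emitter).
Rearranging, u = v · (f₂ − f₀)/(f₂ + f₀) = 348 × 1.81/58.75 ≈ 10.7 m/s.
So the insect is moving at 10.7 m/s toward the emitter.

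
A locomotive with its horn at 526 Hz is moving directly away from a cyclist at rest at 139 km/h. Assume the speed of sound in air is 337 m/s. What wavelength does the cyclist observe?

139 km/h = 38.61 m/s.
With the source moving away from a stationary observer, f' = f · v/(v + v_s).
f' = 526 × 337/(337 + 38.61) ≈ 472 Hz.
λ' = v/f' = 337/471.93 ≈ 71.4 cm.

71.4 cm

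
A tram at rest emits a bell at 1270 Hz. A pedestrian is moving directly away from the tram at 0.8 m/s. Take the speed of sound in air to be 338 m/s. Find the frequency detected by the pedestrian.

Only the observer moves, away from the source, so f' = f · (v − v_o)/v.
f' = 1270 × (338 − 0.8)/338 = 1270 × 337.2/338 ≈ 1267 Hz.

1267 Hz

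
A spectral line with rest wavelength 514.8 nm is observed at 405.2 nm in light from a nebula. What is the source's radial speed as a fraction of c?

λ'/λ₀ = 0.7871 < 1 (blueshift), so the source is approaching.
λ'/λ₀ = √((1 − β)/(1 + β)) for an approaching source ⇒ β = (1 − r²)/(1 + r²) with r = λ'/λ₀.
β = (1 − 0.6195)/(1 + 0.6195) ≈ 0.235.

0.235c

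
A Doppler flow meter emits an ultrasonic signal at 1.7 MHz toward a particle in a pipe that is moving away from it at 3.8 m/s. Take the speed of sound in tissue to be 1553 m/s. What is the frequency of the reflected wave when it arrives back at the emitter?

The particle in a pipe first receives the wave as a moving observer: f₁ = f₀ · (v − u)/v = 1.7 × (1553 − 3.8)/1553 ≈ 1.6958 MHz.
The reflection then acts as a moving source: f₂ = f₁ · v/(v + u) ≈ 1.6917 MHz.
Equivalently f₂ = f₀ · (v − u)/(v + u).

1.6917 MHz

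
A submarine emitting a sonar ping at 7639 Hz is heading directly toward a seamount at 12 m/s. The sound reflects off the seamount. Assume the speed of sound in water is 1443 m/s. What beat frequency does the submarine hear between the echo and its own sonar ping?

The seamount receives the sound from a moving source: f₁ = f₀ · v/(v − v_e) = 7639 × 1443/1431 ≈ 7703.1 Hz.
On the return leg the submarine is a moving observer: f₂ = f₁ · (v + v_e)/v = 7703.1 × 1455/1443 ≈ 7767.1 Hz.
Equivalently f₂ = f₀ · (v + v_e)/(v − v_e).
Beat against the emitted tone: |f₂ − f₀| = 2v_e·f₀/(v − v_e) = 2 × 12 × 7639/1431 ≈ 128 Hz.

128 Hz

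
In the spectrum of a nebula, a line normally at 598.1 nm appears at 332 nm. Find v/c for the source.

0.529

λ'/λ₀ = 0.5551 < 1 (blueshift), so the source is approaching.
λ'/λ₀ = √((1 − β)/(1 + β)) for an approaching source ⇒ β = (1 − r²)/(1 + r²) with r = λ'/λ₀.
β = (1 − 0.3081)/(1 + 0.3081) ≈ 0.529.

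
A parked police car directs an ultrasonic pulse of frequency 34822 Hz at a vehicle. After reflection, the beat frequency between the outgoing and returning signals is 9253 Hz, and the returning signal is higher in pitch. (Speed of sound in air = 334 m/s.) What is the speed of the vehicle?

39 m/s

Double Doppler shift off a moving reflector: f₂ = f₀ · (v + u)/(v − u) (u > 0 toward emitter).
Returning signal is higher, so f₂ = f₀ + Δf = 34822 + 9253 = 44075 Hz.
Rearranging, u = v · (f₂ − f₀)/(f₂ + f₀) = 334 × 9253/78897 ≈ 39 m/s.
So the vehicle is moving at 39 m/s toward the emitter.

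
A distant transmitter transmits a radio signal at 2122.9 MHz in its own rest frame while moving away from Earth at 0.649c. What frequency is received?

Relativistic Doppler for frequency: f' = f₀ · √((1 − β)/(1 + β)).
f' = 2122.9 × √(0.3510/1.6490) = 2122.9 × 0.46136 ≈ 979.4 MHz.

979.4 MHz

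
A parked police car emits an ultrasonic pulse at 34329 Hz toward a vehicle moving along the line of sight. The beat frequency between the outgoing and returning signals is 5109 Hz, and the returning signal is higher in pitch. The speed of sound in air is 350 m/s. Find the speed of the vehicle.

24.2 m/s

Double Doppler shift off a moving reflector: f₂ = f₀ · (v + u)/(v − u) (u > 0 toward emitter).
Returning signal is higher, so f₂ = f₀ + Δf = 34329 + 5109 = 39438 Hz.
Rearranging, u = v · (f₂ − f₀)/(f₂ + f₀) = 350 × 5109/73767 ≈ 24.2 m/s.
So the vehicle is moving at 24.2 m/s toward the emitter.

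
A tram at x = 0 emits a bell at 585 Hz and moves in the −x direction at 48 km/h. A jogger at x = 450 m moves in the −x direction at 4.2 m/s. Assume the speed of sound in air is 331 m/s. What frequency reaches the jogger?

48 km/h = 13.33 m/s.
The observer lies on the +x side, so the source is heading away from the observer and the observer is heading toward the source.
With source receding and observer approaching, f' = f · (v + v_o)/(v + v_s).
f' = 585 × (331 + 4.2)/(331 + 13.33) = 585 × 335.2/344.33 ≈ 569 Hz.

569 Hz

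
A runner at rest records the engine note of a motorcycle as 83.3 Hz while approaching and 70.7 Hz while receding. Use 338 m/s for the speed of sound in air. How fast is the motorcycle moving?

28 m/s

f₁/f₂ = (v + v_s)/(v − v_s), so v_s = v · (f₁ − f₂)/(f₁ + f₂).
v_s = 338 × (83.3 − 70.7)/(83.3 + 70.7) = 338 × 12.6/154.0 ≈ 28 m/s.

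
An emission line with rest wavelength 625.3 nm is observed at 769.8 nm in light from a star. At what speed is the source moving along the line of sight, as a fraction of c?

0.205c

λ'/λ₀ = 1.2311 > 1 (redshift), so the source is receding.
λ'/λ₀ = √((1 + β)/(1 − β)) for a receding source ⇒ β = (r² − 1)/(r² + 1) with r = λ'/λ₀.
β = (1.5156 − 1)/(1.5156 + 1) ≈ 0.205.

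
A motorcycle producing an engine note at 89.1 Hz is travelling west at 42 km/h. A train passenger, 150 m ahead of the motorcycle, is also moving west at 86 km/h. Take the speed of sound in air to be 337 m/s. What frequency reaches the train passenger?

42 km/h = 11.67 m/s; 86 km/h = 23.89 m/s.
The train passenger is ahead, so the motorcycle is moving toward it while the train passenger is moving away from the motorcycle.
With source approaching and observer receding, f' = f · (v − v_o)/(v − v_s).
f' = 89.1 × (337 − 23.89)/(337 − 11.67) = 89.1 × 313.11/325.33 ≈ 86 Hz.

86 Hz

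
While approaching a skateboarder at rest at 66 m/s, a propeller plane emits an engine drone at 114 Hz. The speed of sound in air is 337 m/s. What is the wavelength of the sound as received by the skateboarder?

2.38 m

Moving source, stationary observer: f' = f · v/(v − v_s) since the source is approaching.
f' = 114 × 337/(337 − 66) ≈ 142 Hz.
λ' = v/f' = 337/141.764 ≈ 2.38 m.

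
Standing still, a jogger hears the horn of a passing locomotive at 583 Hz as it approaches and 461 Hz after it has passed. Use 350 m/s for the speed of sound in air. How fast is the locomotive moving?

41 m/s

f₁/f₂ = (v + v_s)/(v − v_s), so v_s = v · (f₁ − f₂)/(f₁ + f₂).
v_s = 350 × (583 − 461)/(583 + 461) = 350 × 122/1044 ≈ 41 m/s.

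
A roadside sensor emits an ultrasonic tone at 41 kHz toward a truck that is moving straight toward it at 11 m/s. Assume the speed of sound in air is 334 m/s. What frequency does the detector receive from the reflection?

At the truck (a moving observer), f₁ = f₀ · (v + u)/v = 41 × 345/334 ≈ 42.4 kHz.
On reflection it acts as a source moving toward the stationary detector: f₂ = f₁ · v/(v − u) = 42.4 × 334/323 ≈ 43.8 kHz.
Equivalently f₂ = f₀ · (v + u)/(v − u).

43.8 kHz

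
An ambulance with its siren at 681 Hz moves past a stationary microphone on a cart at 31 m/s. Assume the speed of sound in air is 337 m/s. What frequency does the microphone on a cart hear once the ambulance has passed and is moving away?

Receding: f₂ = f · v/(v + v_s) = 681 × 337/368 ≈ 624 Hz.

624 Hz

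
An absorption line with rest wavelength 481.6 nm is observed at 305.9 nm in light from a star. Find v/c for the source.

0.425

λ'/λ₀ = 0.6352 < 1 (blueshift), so the source is approaching.
λ'/λ₀ = √((1 − β)/(1 + β)) for an approaching source ⇒ β = (1 − r²)/(1 + r²) with r = λ'/λ₀.
β = (1 − 0.4034)/(1 + 0.4034) ≈ 0.425.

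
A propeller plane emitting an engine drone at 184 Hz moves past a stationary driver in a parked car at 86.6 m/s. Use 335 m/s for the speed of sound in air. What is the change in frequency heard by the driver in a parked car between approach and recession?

Approaching: f₁ = f · v/(v − v_s) = 184 × 335/248.4 ≈ 248 Hz.
Receding: f₂ = f · v/(v + v_s) = 184 × 335/421.6 ≈ 146 Hz.
Drop: f₁ − f₂ = 2f·v·v_s/(v² − v_s²) = 2 × 184 × 335 × 86.6/(335² − 86.6²) ≈ 102 Hz.

102 Hz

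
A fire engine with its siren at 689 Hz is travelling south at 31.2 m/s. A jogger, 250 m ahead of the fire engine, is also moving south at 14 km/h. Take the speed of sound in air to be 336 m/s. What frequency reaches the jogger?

14 km/h = 3.889 m/s.
The jogger is ahead, so the fire engine is moving toward it while the jogger is moving away from the fire engine.
With source approaching and observer receding, f' = f · (v − v_o)/(v − v_s).
f' = 689 × (336 − 3.889)/(336 − 31.2) = 689 × 332.11/304.8 ≈ 751 Hz.

751 Hz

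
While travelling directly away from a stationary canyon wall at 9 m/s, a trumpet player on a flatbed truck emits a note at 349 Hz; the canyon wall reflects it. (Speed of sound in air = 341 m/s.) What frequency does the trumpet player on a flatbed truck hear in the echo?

331 Hz

The canyon wall receives the sound from a moving source: f₁ = f₀ · v/(v + v_e) = 349 × 341/350 ≈ 340 Hz.
On the return leg the trumpet player on a flatbed truck is a moving observer: f₂ = f₁ · (v − v_e)/v = 340 × 332/341 ≈ 331 Hz.
Equivalently f₂ = f₀ · (v − v_e)/(v + v_e).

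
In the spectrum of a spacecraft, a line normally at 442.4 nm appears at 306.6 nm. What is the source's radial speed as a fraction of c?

0.351c

λ'/λ₀ = 0.6930 < 1 (blueshift), so the source is approaching.
λ'/λ₀ = √((1 − β)/(1 + β)) for an approaching source ⇒ β = (1 − r²)/(1 + r²) with r = λ'/λ₀.
β = (1 − 0.4803)/(1 + 0.4803) ≈ 0.351.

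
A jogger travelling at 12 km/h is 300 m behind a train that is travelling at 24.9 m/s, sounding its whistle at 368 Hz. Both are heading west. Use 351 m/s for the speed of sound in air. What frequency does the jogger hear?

347 Hz

12 km/h = 3.333 m/s.
The jogger is behind, so the train is moving away from it while the jogger is moving toward the train.
With source receding and observer approaching, f' = f · (v + v_o)/(v + v_s).
f' = 368 × (351 + 3.333)/(351 + 24.9) = 368 × 354.33/375.9 ≈ 347 Hz.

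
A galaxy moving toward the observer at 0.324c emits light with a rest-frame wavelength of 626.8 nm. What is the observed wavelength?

447.9 nm

Relativistic Doppler for wavelength: λ' = λ₀ · √((1 − β)/(1 + β)).
λ' = 626.8 × √(0.6760/1.3240) = 626.8 × 0.71454 ≈ 447.9 nm.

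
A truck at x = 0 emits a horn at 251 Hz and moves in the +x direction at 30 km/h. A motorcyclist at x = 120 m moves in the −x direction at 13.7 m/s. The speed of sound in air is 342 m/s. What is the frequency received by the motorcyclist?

268 Hz

30 km/h = 8.333 m/s.
The observer lies on the +x side, so the source is heading toward the observer and the observer is heading toward the source.
With source approaching and observer approaching, f' = f · (v + v_o)/(v − v_s).
f' = 251 × (342 + 13.7)/(342 − 8.333) = 251 × 355.7/333.67 ≈ 268 Hz.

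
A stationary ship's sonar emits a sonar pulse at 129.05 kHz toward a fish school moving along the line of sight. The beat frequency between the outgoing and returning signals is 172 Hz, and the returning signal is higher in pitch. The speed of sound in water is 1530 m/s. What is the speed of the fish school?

Double Doppler shift off a moving reflector: f₂ = f₀ · (v + u)/(v − u) (u > 0 toward emitter).
Returning signal is higher, so f₂ = f₀ + Δf = 129050 + 172 = 129222 Hz.
Rearranging, u = v · (f₂ − f₀)/(f₂ + f₀) = 1530 × 172/258272 ≈ 1.02 m/s.
So the fish school is moving at 1.02 m/s toward the emitter.

1.02 m/s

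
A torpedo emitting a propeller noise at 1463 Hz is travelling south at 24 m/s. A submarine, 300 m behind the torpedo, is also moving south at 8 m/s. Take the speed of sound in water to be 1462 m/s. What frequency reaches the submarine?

The submarine is behind, so the torpedo is moving away from it while the submarine is moving toward the torpedo.
With source receding and observer approaching, f' = f · (v + v_o)/(v + v_s).
f' = 1463 × (1462 + 8)/(1462 + 24) = 1463 × 1470/1486 ≈ 1447 Hz.

1447 Hz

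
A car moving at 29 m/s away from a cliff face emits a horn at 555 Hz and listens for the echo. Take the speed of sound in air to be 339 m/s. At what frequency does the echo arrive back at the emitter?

The cliff face receives the sound from a moving source: f₁ = f₀ · v/(v + v_e) = 555 × 339/368 ≈ 511 Hz.
On the return leg the car is a moving observer: f₂ = f₁ · (v − v_e)/v = 511 × 310/339 ≈ 468 Hz.

468 Hz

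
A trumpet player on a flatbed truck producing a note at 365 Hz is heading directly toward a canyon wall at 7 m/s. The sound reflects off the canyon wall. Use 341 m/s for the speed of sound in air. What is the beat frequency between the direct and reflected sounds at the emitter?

The canyon wall receives the sound from a moving source: f₁ = f₀ · v/(v − v_e) = 365 × 341/334 ≈ 372.65 Hz.
On the return leg the trumpet player on a flatbed truck is a moving observer: f₂ = f₁ · (v + v_e)/v = 372.65 × 348/341 ≈ 380.30 Hz.
Equivalently f₂ = f₀ · (v + v_e)/(v − v_e).
Beat against the emitted tone: |f₂ − f₀| = 2v_e·f₀/(v − v_e) = 2 × 7 × 365/334 ≈ 15.3 Hz.

15.3 Hz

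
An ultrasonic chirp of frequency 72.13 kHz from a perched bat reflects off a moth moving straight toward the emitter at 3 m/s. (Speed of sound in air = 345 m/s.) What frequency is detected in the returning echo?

At the moth (a moving observer), f₁ = f₀ · (v + u)/v = 72.13 × 348/345 ≈ 72.8 kHz.
On reflection it acts as a source moving toward the stationary detector: f₂ = f₁ · v/(v − u) = 72.8 × 345/342 ≈ 73.4 kHz.

73.4 kHz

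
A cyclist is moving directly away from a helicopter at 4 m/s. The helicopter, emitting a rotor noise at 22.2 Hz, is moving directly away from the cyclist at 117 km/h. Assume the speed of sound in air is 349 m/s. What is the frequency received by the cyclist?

117 km/h = 32.5 m/s.
Both move, so f' = f · (v − v_o)/(v + v_s).
f' = 22.2 × (349 − 4)/(349 + 32.5) = 22.2 × 345/381.5 ≈ 20.1 Hz.

20.1 Hz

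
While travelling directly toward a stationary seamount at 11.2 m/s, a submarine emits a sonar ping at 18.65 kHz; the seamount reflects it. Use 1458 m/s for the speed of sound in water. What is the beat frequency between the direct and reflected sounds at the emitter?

289 Hz

The seamount receives the sound from a moving source: f₁ = f₀ · v/(v − v_e) = 18.65 × 1458/1446.8 ≈ 18.794 kHz.
On the return leg the submarine is a moving observer: f₂ = f₁ · (v + v_e)/v = 18.794 × 1469.2/1458 ≈ 18.939 kHz.
Beat against the emitted tone (with f₀ = 18650 Hz): |f₂ − f₀| = 2v_e·f₀/(v − v_e) = 2 × 11.2 × 18650/1446.8 ≈ 289 Hz.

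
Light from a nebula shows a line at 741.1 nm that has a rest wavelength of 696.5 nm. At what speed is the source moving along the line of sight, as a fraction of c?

λ'/λ₀ = 1.0640 > 1 (redshift), so the source is receding.
λ'/λ₀ = √((1 + β)/(1 − β)) for a receding source ⇒ β = (r² − 1)/(r² + 1) with r = λ'/λ₀.
β = (1.1322 − 1)/(1.1322 + 1) ≈ 0.062.

0.062c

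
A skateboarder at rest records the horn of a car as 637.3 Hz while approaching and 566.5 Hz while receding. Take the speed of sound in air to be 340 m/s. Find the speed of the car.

f₁/f₂ = (v + v_s)/(v − v_s), so v_s = v · (f₁ − f₂)/(f₁ + f₂).
v_s = 340 × (637.3 − 566.5)/(637.3 + 566.5) = 340 × 70.8/1203.8 ≈ 20.0 m/s.

20.0 m/s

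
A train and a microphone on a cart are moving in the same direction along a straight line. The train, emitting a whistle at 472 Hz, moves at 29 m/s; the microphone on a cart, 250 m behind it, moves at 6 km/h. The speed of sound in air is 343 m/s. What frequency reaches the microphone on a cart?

437 Hz

6 km/h = 1.667 m/s.
The microphone on a cart is behind, so the train is moving away from it while the microphone on a cart is moving toward the train.
Both move, so f' = f · (v + v_o)/(v + v_s).
f' = 472 × (343 + 1.667)/(343 + 29) = 472 × 344.67/372 ≈ 437 Hz.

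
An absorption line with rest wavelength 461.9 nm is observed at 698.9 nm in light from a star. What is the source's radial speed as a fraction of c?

λ'/λ₀ = 1.5131 > 1 (redshift), so the source is receding.
λ'/λ₀ = √((1 + β)/(1 − β)) for a receding source ⇒ β = (r² − 1)/(r² + 1) with r = λ'/λ₀.
β = (2.2895 − 1)/(2.2895 + 1) ≈ 0.392.

0.392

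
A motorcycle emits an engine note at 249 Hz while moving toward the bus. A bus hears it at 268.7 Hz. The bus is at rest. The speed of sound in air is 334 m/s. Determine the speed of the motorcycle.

f' = f · v/(v − v_s) ⇒ v_s = v · |1 − f/f'|.
v_s = 334 × |1 − 249/268.7| = 334 × 0.07332 ≈ 24.5 m/s.

24.5 m/s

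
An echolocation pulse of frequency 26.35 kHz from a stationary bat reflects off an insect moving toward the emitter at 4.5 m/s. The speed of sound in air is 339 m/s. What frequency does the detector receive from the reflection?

At the insect (a moving observer), f₁ = f₀ · (v + u)/v = 26.35 × 343.5/339 ≈ 26.7 kHz.
The reflection then acts as a moving source: f₂ = f₁ · v/(v − u) ≈ 27.1 kHz.

27.1 kHz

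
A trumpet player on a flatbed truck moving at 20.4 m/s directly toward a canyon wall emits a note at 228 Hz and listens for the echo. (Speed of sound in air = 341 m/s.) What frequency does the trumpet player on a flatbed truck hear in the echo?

257 Hz

The canyon wall receives the sound from a moving source: f₁ = f₀ · v/(v − v_e) = 228 × 341/320.6 ≈ 243 Hz.
On the return leg the trumpet player on a flatbed truck is a moving observer: f₂ = f₁ · (v + v_e)/v = 243 × 361.4/341 ≈ 257 Hz.
Equivalently f₂ = f₀ · (v + v_e)/(v − v_e).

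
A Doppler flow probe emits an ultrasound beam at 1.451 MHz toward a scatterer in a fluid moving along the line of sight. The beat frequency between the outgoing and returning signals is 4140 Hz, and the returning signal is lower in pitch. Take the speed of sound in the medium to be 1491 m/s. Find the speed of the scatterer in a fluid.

2.13 m/s

Double Doppler shift off a moving reflector: f₂ = f₀ · (v + u)/(v − u) (u > 0 toward emitter).
Returning signal is lower, so f₂ = f₀ − Δf = 1451000 − 4140 = 1446860 Hz.
Rearranging, u = v · (f₂ − f₀)/(f₂ + f₀) = 1491 × -4140/2897860 ≈ -2.13 m/s.
So the scatterer in a fluid is moving at 2.13 m/s away from the emitter.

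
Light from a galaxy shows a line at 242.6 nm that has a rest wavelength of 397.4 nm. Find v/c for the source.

0.457

λ'/λ₀ = 0.6105 < 1 (blueshift), so the source is approaching.
λ'/λ₀ = √((1 − β)/(1 + β)) for an approaching source ⇒ β = (1 − r²)/(1 + r²) with r = λ'/λ₀.
β = (1 − 0.3727)/(1 + 0.3727) ≈ 0.457.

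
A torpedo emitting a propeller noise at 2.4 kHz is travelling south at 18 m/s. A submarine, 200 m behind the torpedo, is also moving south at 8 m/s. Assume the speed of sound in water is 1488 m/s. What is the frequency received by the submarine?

2.38 kHz

The submarine is behind, so the torpedo is moving away from it while the submarine is moving toward the torpedo.
With source receding and observer approaching, f' = f · (v + v_o)/(v + v_s).
f' = 2.4 × (1488 + 8)/(1488 + 18) = 2.4 × 1496/1506 ≈ 2.38 kHz.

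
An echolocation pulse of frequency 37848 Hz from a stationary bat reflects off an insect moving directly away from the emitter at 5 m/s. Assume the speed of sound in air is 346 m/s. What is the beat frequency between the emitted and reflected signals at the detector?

1078 Hz

At the insect (a moving observer), f₁ = f₀ · (v − u)/v = 37848 × 341/346 ≈ 37301 Hz.
The reflection then acts as a moving source: f₂ = f₁ · v/(v + u) ≈ 36770 Hz.
Beat frequency: |f₂ − f₀| = 2u·f₀/(v + u) = 2 × 5 × 37848/351 ≈ 1078 Hz.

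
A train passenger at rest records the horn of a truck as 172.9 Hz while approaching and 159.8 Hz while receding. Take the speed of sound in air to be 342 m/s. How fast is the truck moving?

f₁/f₂ = (v + v_s)/(v − v_s), so v_s = v · (f₁ − f₂)/(f₁ + f₂).
v_s = 342 × (172.9 − 159.8)/(172.9 + 159.8) = 342 × 13.1/332.7 ≈ 13.5 m/s.

13.5 m/s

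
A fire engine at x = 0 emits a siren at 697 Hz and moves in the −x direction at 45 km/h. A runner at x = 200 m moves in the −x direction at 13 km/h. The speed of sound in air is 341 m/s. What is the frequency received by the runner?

679 Hz

45 km/h = 12.5 m/s; 13 km/h = 3.611 m/s.
The observer lies on the +x side, so the source is heading away from the observer and the observer is heading toward the source.
General Doppler shift: f' = f · (v + v_o)/(v + v_s).
f' = 697 × (341 + 3.611)/(341 + 12.5) = 697 × 344.61/353.5 ≈ 679 Hz.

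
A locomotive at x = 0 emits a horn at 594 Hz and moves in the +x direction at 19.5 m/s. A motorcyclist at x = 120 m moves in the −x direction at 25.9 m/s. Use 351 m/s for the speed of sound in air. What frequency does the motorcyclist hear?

675 Hz

The observer lies on the +x side, so the source is heading toward the observer and the observer is heading toward the source.
Both move, so f' = f · (v + v_o)/(v − v_s).
f' = 594 × (351 + 25.9)/(351 − 19.5) = 594 × 376.9/331.5 ≈ 675 Hz.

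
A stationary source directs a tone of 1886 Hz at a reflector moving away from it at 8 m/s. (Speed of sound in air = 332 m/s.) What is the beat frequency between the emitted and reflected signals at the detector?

At the reflector (a moving observer), f₁ = f₀ · (v − u)/v = 1886 × 324/332 ≈ 1840.6 Hz.
The reflection then acts as a moving source: f₂ = f₁ · v/(v + u) ≈ 1797.2 Hz.
Equivalently f₂ = f₀ · (v − u)/(v + u).
Beat frequency: |f₂ − f₀| = 2u·f₀/(v + u) = 2 × 8 × 1886/340 ≈ 89 Hz.

89 Hz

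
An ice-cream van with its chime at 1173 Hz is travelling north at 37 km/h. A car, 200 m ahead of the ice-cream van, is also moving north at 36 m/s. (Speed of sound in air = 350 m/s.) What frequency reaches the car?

1084 Hz

37 km/h = 10.28 m/s.
The car is ahead, so the ice-cream van is moving toward it while the car is moving away from the ice-cream van.
General Doppler shift: f' = f · (v − v_o)/(v − v_s).
f' = 1173 × (350 − 36)/(350 − 10.28) = 1173 × 314/339.72 ≈ 1084 Hz.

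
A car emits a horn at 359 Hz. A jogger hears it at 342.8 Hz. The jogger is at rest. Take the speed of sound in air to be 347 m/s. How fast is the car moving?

16.4 m/s

f' < f, so the car is receding.
f' = f · v/(v + v_s) ⇒ v_s = v · |1 − f/f'|.
v_s = 347 × |1 − 359/342.8| = 347 × 0.04726 ≈ 16.4 m/s.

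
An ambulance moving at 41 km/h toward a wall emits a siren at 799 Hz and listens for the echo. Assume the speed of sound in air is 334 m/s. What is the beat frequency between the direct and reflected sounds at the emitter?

56.4 Hz

41 km/h = 11.39 m/s.
The wall receives the sound from a moving source: f₁ = f₀ · v/(v − v_e) = 799 × 334/322.61 ≈ 827.2 Hz.
On the return leg the ambulance is a moving observer: f₂ = f₁ · (v + v_e)/v = 827.2 × 345.39/334 ≈ 855.4 Hz.
Beat against the emitted tone: |f₂ − f₀| = 2v_e·f₀/(v − v_e) = 2 × 11.39 × 799/322.61 ≈ 56.4 Hz.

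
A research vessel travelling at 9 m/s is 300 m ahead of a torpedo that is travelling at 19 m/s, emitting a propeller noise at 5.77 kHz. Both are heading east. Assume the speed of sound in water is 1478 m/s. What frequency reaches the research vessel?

5.81 kHz

The research vessel is ahead, so the torpedo is moving toward it while the research vessel is moving away from the torpedo.
With source approaching and observer receding, f' = f · (v − v_o)/(v − v_s).
f' = 5.77 × (1478 − 9)/(1478 − 19) = 5.77 × 1469/1459 ≈ 5.81 kHz.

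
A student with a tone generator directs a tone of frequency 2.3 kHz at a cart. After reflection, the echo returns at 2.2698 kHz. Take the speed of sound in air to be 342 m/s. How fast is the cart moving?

2.26 m/s

Double Doppler shift off a moving reflector: f₂ = f₀ · (v + u)/(v − u) (u > 0 toward emitter).
Rearranging, u = v · (f₂ − f₀)/(f₂ + f₀) = 342 × -0.0302/4.5698 ≈ -2.26 m/s.
So the cart is moving at 2.26 m/s away from the emitter.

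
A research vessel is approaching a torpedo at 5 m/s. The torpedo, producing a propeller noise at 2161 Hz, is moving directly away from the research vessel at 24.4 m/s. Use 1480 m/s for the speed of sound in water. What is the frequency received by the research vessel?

With source receding and observer approaching, f' = f · (v + v_o)/(v + v_s).
f' = 2161 × (1480 + 5)/(1480 + 24.4) = 2161 × 1485/1504.4 ≈ 2133 Hz.

2133 Hz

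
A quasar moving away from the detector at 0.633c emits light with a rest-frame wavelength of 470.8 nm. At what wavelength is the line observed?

993.1 nm

Relativistic Doppler for wavelength: λ' = λ₀ · √((1 + β)/(1 − β)).
λ' = 470.8 × √(1.6330/0.3670) = 470.8 × 2.10941 ≈ 993.1 nm.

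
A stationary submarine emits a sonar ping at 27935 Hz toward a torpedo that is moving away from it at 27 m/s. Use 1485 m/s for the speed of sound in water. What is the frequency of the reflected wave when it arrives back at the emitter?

At the torpedo (a moving observer), f₁ = f₀ · (v − u)/v = 27935 × 1458/1485 ≈ 27427 Hz.
The reflection then acts as a moving source: f₂ = f₁ · v/(v + u) ≈ 26937 Hz.

26937 Hz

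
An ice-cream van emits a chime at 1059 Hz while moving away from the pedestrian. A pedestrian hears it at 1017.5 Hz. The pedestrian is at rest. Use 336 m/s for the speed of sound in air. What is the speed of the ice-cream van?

f' = f · v/(v + v_s) ⇒ v_s = v · |1 − f/f'|.
v_s = 336 × |1 − 1059/1017.5| = 336 × 0.04079 ≈ 13.7 m/s.

13.7 m/s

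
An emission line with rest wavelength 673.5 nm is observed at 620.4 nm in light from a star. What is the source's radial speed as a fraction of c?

0.082c

λ'/λ₀ = 0.9212 < 1 (blueshift), so the source is approaching.
λ'/λ₀ = √((1 − β)/(1 + β)) for an approaching source ⇒ β = (1 − r²)/(1 + r²) with r = λ'/λ₀.
β = (1 − 0.8485)/(1 + 0.8485) ≈ 0.082.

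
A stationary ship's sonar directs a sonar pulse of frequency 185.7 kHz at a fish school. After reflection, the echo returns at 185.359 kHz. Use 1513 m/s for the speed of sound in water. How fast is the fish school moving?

1.39 m/s

Double Doppler shift off a moving reflector: f₂ = f₀ · (v + u)/(v − u) (u > 0 toward emitter).
Rearranging, u = v · (f₂ − f₀)/(f₂ + f₀) = 1513 × -0.341/371.059 ≈ -1.39 m/s.
So the fish school is moving at 1.39 m/s away from the emitter.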